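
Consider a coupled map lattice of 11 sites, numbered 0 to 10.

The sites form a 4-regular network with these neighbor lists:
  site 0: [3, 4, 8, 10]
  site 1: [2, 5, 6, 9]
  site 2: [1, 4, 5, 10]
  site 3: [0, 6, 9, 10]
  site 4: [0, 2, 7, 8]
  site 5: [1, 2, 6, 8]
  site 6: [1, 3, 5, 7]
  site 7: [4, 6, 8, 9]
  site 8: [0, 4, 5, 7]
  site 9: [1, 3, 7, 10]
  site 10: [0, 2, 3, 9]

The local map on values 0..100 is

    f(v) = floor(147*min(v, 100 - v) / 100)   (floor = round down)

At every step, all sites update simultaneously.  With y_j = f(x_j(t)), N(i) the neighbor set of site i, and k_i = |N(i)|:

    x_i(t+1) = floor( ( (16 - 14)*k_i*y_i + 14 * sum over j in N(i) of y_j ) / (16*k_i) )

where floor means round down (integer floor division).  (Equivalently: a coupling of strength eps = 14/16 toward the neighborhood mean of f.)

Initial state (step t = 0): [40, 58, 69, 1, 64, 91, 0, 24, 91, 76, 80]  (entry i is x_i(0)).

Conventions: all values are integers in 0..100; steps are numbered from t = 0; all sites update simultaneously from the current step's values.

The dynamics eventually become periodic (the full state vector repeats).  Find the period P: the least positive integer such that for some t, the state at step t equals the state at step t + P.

Simulating step by step:
t=0: [40, 58, 69, 1, 64, 91, 0, 24, 91, 76, 80]
t=1: [28, 27, 39, 26, 39, 27, 24, 26, 36, 31, 34]
t=2: [48, 43, 47, 41, 48, 44, 38, 46, 44, 41, 45]
t=3: [65, 62, 66, 62, 67, 62, 62, 62, 67, 63, 64]
t=4: [50, 53, 52, 53, 50, 52, 55, 51, 51, 54, 52]
t=5: [71, 68, 70, 69, 71, 69, 69, 69, 72, 69, 69]
t=6: [43, 45, 44, 44, 42, 44, 45, 43, 43, 45, 44]
t=7: [63, 65, 63, 64, 62, 64, 64, 63, 62, 64, 64]
t=8: [53, 52, 52, 52, 54, 52, 52, 53, 53, 52, 52]
t=9: [69, 70, 69, 69, 68, 69, 69, 69, 68, 69, 69]
t=10: [45, 44, 45, 45, 45, 45, 44, 45, 45, 44, 45]
t=11: [66, 64, 65, 65, 66, 65, 65, 65, 66, 65, 65]
t=12: [49, 51, 50, 50, 49, 50, 51, 50, 49, 51, 50]
t=13: [72, 72, 72, 72, 72, 72, 72, 72, 72, 72, 72]
t=14: [41, 41, 41, 41, 41, 41, 41, 41, 41, 41, 41]
t=15: [60, 60, 60, 60, 60, 60, 60, 60, 60, 60, 60]
t=16: [58, 58, 58, 58, 58, 58, 58, 58, 58, 58, 58]
t=17: [61, 61, 61, 61, 61, 61, 61, 61, 61, 61, 61]
t=18: [57, 57, 57, 57, 57, 57, 57, 57, 57, 57, 57]
t=19: [63, 63, 63, 63, 63, 63, 63, 63, 63, 63, 63]
t=20: [54, 54, 54, 54, 54, 54, 54, 54, 54, 54, 54]
t=21: [67, 67, 67, 67, 67, 67, 67, 67, 67, 67, 67]
t=22: [48, 48, 48, 48, 48, 48, 48, 48, 48, 48, 48]
t=23: [70, 70, 70, 70, 70, 70, 70, 70, 70, 70, 70]
t=24: [44, 44, 44, 44, 44, 44, 44, 44, 44, 44, 44]
t=25: [64, 64, 64, 64, 64, 64, 64, 64, 64, 64, 64]
t=26: [52, 52, 52, 52, 52, 52, 52, 52, 52, 52, 52]
t=27: [70, 70, 70, 70, 70, 70, 70, 70, 70, 70, 70]

Answer: 4
Key observation: The state at step 23, [70, 70, 70, 70, 70, 70, 70, 70, 70, 70, 70], reappears at step 27 — and no state repeats earlier — so the cycle the system enters has period 4.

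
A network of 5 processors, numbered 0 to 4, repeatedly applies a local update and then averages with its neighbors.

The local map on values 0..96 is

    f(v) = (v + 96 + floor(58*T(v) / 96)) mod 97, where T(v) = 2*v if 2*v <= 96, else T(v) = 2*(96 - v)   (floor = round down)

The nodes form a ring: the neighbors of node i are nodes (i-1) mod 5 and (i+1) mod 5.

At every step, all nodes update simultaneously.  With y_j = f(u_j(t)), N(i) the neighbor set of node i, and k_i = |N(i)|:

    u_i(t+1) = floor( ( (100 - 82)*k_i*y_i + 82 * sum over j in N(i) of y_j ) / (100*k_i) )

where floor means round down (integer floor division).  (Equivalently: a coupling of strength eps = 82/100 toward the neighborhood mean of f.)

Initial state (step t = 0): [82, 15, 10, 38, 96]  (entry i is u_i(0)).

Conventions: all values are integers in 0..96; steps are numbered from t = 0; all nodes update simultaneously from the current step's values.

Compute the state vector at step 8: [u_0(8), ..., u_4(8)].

Simulating step by step:
t=0: [82, 15, 10, 38, 96]
t=1: [52, 14, 50, 62, 50]
t=2: [16, 10, 15, 6, 6]
t=3: [19, 30, 19, 20, 21]
t=4: [52, 44, 51, 42, 42]
t=5: [77, 23, 77, 56, 56]
t=6: [22, 9, 22, 3, 3]
t=7: [17, 41, 17, 22, 22]
t=8: [62, 45, 62, 42, 42]

Answer: [62, 45, 62, 42, 42]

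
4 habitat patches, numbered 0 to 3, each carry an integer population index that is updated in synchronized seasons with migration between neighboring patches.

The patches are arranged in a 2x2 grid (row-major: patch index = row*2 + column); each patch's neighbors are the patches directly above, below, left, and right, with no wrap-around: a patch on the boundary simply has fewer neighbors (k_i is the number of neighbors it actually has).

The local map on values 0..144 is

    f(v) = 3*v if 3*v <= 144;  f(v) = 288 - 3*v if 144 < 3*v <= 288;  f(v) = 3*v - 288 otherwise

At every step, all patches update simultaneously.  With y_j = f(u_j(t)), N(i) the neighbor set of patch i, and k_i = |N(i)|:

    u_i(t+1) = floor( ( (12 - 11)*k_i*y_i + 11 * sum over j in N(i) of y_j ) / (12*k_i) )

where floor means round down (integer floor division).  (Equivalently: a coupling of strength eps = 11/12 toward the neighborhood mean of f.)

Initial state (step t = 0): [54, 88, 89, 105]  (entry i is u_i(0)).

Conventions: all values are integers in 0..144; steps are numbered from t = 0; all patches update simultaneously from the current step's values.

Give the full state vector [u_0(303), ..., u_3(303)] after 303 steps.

Answer: [72, 72, 72, 72]
Key observation: The state at step 16, [72, 72, 72, 72], reappears at step 17: the system is in a cycle of period 1 from step 16 on.  Therefore the state at step 303 equals the state at step 16 + ((303 - 16) mod 1) = 16, which is [72, 72, 72, 72].

Derivation:
t=0: [54, 88, 89, 105]
t=1: [31, 72, 71, 22]
t=2: [75, 78, 79, 72]
t=3: [53, 66, 66, 54]
t=4: [93, 124, 124, 93]
t=5: [77, 15, 15, 77]
t=6: [46, 56, 56, 46]
t=7: [121, 136, 136, 121]
t=8: [116, 78, 78, 116]
t=9: [54, 59, 59, 54]
t=10: [112, 124, 124, 112]
t=11: [81, 51, 51, 81]
t=12: [127, 52, 52, 127]
t=13: [128, 96, 96, 128]
t=14: [8, 88, 88, 8]
t=15: [24, 24, 24, 24]
t=16: [72, 72, 72, 72]
t=17: [72, 72, 72, 72]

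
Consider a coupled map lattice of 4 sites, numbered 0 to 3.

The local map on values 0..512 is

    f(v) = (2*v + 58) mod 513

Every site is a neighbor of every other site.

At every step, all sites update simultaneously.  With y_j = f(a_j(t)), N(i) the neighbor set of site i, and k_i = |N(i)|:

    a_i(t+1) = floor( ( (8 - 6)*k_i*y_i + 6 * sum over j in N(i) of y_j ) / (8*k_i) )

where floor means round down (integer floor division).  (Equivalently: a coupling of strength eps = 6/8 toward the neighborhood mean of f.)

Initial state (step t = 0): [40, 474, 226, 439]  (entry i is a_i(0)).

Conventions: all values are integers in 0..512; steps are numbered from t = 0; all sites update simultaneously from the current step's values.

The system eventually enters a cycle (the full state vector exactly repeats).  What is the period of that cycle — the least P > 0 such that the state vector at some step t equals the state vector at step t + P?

Simulating step by step:
t=0: [40, 474, 226, 439]
t=1: [391, 391, 391, 391]
t=2: [327, 327, 327, 327]
t=3: [199, 199, 199, 199]
t=4: [456, 456, 456, 456]
t=5: [457, 457, 457, 457]
t=6: [459, 459, 459, 459]
t=7: [463, 463, 463, 463]
t=8: [471, 471, 471, 471]
t=9: [487, 487, 487, 487]
t=10: [6, 6, 6, 6]
t=11: [70, 70, 70, 70]
t=12: [198, 198, 198, 198]
t=13: [454, 454, 454, 454]
t=14: [453, 453, 453, 453]
t=15: [451, 451, 451, 451]
t=16: [447, 447, 447, 447]
t=17: [439, 439, 439, 439]
t=18: [423, 423, 423, 423]
t=19: [391, 391, 391, 391]

Answer: 18
Key observation: The state at step 1, [391, 391, 391, 391], reappears at step 19 — and no state repeats earlier — so the cycle the system enters has period 18.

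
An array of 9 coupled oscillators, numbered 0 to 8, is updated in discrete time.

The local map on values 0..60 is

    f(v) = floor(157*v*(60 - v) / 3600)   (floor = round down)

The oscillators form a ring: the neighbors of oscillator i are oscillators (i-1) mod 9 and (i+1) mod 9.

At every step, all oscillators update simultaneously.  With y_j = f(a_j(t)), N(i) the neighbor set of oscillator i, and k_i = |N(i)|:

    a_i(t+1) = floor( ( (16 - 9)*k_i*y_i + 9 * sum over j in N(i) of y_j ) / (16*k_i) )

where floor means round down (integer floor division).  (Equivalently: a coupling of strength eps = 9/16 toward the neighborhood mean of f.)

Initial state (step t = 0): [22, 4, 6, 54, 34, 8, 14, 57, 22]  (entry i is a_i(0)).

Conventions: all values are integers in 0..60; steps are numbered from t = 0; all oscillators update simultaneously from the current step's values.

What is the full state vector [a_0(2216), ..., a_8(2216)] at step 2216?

Simulating step by step:
t=0: [22, 4, 6, 54, 34, 8, 14, 57, 22]
t=1: [28, 18, 12, 20, 25, 26, 19, 21, 27]
t=2: [36, 32, 29, 32, 36, 36, 34, 35, 37]
t=3: [37, 38, 39, 38, 37, 37, 37, 37, 37]
t=4: [36, 36, 35, 36, 36, 37, 37, 37, 37]
t=5: [37, 37, 37, 37, 37, 37, 37, 37, 37]
t=6: [37, 37, 37, 37, 37, 37, 37, 37, 37]

Answer: [37, 37, 37, 37, 37, 37, 37, 37, 37]
Key observation: The state at step 5, [37, 37, 37, 37, 37, 37, 37, 37, 37], reappears at step 6: the system is in a cycle of period 1 from step 5 on.  Therefore the state at step 2216 equals the state at step 5 + ((2216 - 5) mod 1) = 5, which is [37, 37, 37, 37, 37, 37, 37, 37, 37].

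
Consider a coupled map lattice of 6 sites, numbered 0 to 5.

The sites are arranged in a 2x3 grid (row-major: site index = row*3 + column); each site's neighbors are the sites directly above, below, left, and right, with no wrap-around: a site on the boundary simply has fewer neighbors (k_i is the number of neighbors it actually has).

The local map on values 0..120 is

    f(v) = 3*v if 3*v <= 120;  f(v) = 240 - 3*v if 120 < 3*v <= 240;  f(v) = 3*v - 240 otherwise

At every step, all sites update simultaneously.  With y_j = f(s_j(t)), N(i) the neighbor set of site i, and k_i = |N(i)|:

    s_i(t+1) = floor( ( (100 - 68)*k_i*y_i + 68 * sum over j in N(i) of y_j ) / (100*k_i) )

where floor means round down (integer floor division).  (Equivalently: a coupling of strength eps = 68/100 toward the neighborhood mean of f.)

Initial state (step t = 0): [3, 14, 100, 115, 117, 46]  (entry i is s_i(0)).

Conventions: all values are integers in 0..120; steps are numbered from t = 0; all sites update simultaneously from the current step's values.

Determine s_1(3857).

Answer: s_1(3857) = 81
Key observation: The state at step 16, [27, 27, 27, 27, 27, 27], reappears at step 20: the system is in a cycle of period 4 from step 16 on.  Therefore the state at step 3857 equals the state at step 16 + ((3857 - 16) mod 4) = 17, which is [81, 81, 81, 81, 81, 81].

Derivation:
t=0: [3, 14, 100, 115, 117, 46]
t=1: [52, 54, 68, 74, 91, 90]
t=2: [59, 59, 48, 45, 39, 33]
t=3: [77, 82, 85, 94, 97, 104]
t=4: [19, 18, 31, 33, 43, 45]
t=5: [70, 76, 83, 88, 94, 102]
t=6: [21, 22, 29, 32, 36, 38]
t=7: [75, 79, 89, 88, 97, 102]
t=8: [13, 22, 32, 30, 37, 47]
t=9: [65, 76, 86, 79, 93, 102]
t=10: [19, 26, 32, 29, 30, 40]
t=11: [74, 80, 98, 77, 93, 101]
t=12: [8, 25, 38, 22, 28, 51]
t=13: [55, 74, 91, 57, 78, 95]
t=14: [53, 31, 31, 49, 31, 27]
t=15: [89, 90, 88, 88, 90, 89]
t=16: [27, 27, 27, 27, 27, 27]
t=17: [81, 81, 81, 81, 81, 81]
t=18: [3, 3, 3, 3, 3, 3]
t=19: [9, 9, 9, 9, 9, 9]
t=20: [27, 27, 27, 27, 27, 27]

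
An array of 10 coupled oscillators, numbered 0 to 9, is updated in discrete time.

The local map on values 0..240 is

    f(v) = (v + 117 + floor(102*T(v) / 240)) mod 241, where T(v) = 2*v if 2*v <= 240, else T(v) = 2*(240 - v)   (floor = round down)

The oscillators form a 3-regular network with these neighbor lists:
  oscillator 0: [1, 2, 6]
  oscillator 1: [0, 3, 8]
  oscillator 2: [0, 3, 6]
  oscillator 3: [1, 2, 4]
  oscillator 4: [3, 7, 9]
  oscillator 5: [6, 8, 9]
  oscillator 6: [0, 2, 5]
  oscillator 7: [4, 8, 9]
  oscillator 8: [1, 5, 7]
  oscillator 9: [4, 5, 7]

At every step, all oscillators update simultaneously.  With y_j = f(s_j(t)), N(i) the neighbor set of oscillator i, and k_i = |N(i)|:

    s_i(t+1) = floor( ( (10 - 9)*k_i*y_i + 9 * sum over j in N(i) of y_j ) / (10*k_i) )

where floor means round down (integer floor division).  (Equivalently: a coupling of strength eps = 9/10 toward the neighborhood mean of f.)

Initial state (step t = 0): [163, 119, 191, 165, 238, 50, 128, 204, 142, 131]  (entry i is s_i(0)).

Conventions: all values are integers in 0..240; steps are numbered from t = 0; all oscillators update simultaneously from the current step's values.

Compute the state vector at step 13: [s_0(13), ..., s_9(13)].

Simulating step by step:
t=0: [163, 119, 191, 165, 238, 50, 128, 204, 142, 131]
t=1: [101, 102, 102, 106, 105, 110, 136, 105, 134, 140]
t=2: [74, 76, 76, 66, 79, 98, 71, 88, 73, 75]
t=3: [12, 80, 79, 40, 89, 15, 26, 17, 34, 36]
t=4: [77, 155, 150, 44, 160, 172, 108, 135, 112, 117]
t=5: [85, 100, 97, 112, 127, 85, 75, 93, 100, 101]
t=6: [42, 59, 44, 72, 67, 44, 37, 71, 48, 60]
t=7: [202, 145, 136, 200, 97, 205, 195, 202, 149, 156]
t=8: [104, 106, 108, 87, 102, 105, 106, 89, 106, 92]
t=9: [72, 60, 60, 66, 43, 64, 71, 58, 61, 56]
t=10: [139, 165, 99, 219, 224, 160, 142, 215, 229, 218]
t=11: [89, 108, 99, 94, 112, 108, 89, 112, 107, 109]
t=12: [56, 56, 44, 70, 71, 64, 56, 78, 77, 80]
t=13: [213, 94, 153, 128, 15, 102, 217, 16, 144, 81]

Answer: [213, 94, 153, 128, 15, 102, 217, 16, 144, 81]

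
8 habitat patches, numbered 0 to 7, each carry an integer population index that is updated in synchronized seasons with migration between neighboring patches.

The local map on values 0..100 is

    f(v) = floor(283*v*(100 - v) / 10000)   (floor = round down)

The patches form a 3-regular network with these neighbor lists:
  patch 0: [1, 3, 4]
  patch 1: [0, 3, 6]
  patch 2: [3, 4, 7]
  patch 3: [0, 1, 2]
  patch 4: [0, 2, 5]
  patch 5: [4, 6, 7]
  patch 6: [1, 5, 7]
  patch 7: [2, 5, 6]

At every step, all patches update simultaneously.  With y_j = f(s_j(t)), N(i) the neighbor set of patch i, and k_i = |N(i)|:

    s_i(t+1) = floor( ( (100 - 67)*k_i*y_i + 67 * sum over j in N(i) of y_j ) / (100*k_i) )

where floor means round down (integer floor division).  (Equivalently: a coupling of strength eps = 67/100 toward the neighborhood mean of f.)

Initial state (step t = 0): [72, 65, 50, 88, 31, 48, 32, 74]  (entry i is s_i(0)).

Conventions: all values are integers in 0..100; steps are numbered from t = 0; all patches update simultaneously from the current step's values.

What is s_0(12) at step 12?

Simulating step by step:
t=0: [72, 65, 50, 88, 31, 48, 32, 74]
t=1: [52, 53, 55, 52, 63, 62, 62, 62]
t=2: [68, 69, 67, 70, 67, 65, 66, 66]
t=3: [60, 60, 61, 60, 62, 63, 62, 63]
t=4: [66, 66, 66, 67, 66, 65, 65, 65]
t=5: [62, 63, 63, 62, 63, 63, 63, 63]
t=6: [65, 65, 65, 65, 65, 65, 65, 65]
t=7: [64, 64, 64, 64, 64, 64, 64, 64]
t=8: [65, 65, 65, 65, 65, 65, 65, 65]
t=9: [64, 64, 64, 64, 64, 64, 64, 64]
t=10: [65, 65, 65, 65, 65, 65, 65, 65]
t=11: [64, 64, 64, 64, 64, 64, 64, 64]
t=12: [65, 65, 65, 65, 65, 65, 65, 65]

Answer: s_0(12) = 65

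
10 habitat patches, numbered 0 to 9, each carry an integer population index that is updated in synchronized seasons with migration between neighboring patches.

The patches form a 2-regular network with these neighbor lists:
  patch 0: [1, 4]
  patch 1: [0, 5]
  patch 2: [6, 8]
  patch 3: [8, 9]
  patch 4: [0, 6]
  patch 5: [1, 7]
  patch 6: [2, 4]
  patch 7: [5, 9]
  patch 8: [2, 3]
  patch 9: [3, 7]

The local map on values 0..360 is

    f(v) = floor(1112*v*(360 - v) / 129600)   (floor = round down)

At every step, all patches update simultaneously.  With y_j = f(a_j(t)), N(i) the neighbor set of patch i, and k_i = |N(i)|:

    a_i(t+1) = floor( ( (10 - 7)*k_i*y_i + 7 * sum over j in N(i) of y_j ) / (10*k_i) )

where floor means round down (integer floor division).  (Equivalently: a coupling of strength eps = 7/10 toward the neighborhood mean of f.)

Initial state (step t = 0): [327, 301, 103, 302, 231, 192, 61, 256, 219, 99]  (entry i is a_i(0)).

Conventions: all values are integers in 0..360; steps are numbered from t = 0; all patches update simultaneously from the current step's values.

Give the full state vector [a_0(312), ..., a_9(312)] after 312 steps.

Answer: [272, 272, 272, 272, 272, 272, 272, 272, 272, 272]
Key observation: The state at step 12, [272, 272, 272, 272, 272, 272, 272, 272, 272, 272], reappears at step 14: the system is in a cycle of period 2 from step 12 on.  Therefore the state at step 312 equals the state at step 12 + ((312 - 12) mod 2) = 12, which is [272, 272, 272, 272, 272, 272, 272, 272, 272, 272].

Derivation:
t=0: [327, 301, 103, 302, 231, 192, 61, 256, 219, 99]
t=1: [170, 174, 215, 214, 163, 215, 215, 242, 211, 198]
t=2: [276, 273, 267, 270, 272, 262, 269, 263, 267, 262]
t=3: [202, 207, 211, 213, 204, 213, 209, 219, 211, 215]
t=4: [272, 270, 269, 268, 271, 267, 270, 266, 268, 266]
t=5: [206, 208, 209, 212, 206, 211, 208, 213, 210, 212]
t=6: [271, 270, 270, 269, 271, 269, 271, 268, 269, 268]
t=7: [206, 208, 208, 210, 206, 209, 206, 210, 209, 210]
t=8: [271, 271, 271, 270, 272, 270, 271, 270, 270, 270]
t=9: [205, 206, 206, 208, 205, 207, 205, 208, 207, 208]
t=10: [272, 271, 271, 271, 272, 271, 272, 271, 271, 271]
t=11: [205, 205, 205, 206, 205, 206, 205, 206, 206, 206]
t=12: [272, 272, 272, 272, 272, 272, 272, 272, 272, 272]
t=13: [205, 205, 205, 205, 205, 205, 205, 205, 205, 205]
t=14: [272, 272, 272, 272, 272, 272, 272, 272, 272, 272]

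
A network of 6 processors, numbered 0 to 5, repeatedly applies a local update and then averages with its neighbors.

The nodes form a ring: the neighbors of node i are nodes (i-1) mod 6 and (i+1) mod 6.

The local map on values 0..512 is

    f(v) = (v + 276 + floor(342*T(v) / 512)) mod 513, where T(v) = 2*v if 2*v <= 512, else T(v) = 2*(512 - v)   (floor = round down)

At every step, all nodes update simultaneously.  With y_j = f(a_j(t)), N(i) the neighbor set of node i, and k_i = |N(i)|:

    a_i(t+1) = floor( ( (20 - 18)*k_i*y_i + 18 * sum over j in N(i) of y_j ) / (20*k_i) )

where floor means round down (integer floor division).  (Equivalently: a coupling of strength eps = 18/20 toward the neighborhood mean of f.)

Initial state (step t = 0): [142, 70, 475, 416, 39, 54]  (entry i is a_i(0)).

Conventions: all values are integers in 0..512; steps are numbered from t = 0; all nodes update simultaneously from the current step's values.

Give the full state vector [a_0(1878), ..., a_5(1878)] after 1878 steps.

Simulating step by step:
t=0: [142, 70, 475, 416, 39, 54]
t=1: [387, 215, 364, 325, 355, 247]
t=2: [303, 314, 303, 326, 336, 323]
t=3: [340, 344, 339, 339, 337, 339]
t=4: [332, 332, 332, 333, 333, 332]
t=5: [335, 335, 335, 335, 335, 335]
t=6: [334, 334, 334, 334, 334, 334]
t=7: [334, 334, 334, 334, 334, 334]

Answer: [334, 334, 334, 334, 334, 334]
Key observation: The state at step 6, [334, 334, 334, 334, 334, 334], reappears at step 7: the system is in a cycle of period 1 from step 6 on.  Therefore the state at step 1878 equals the state at step 6 + ((1878 - 6) mod 1) = 6, which is [334, 334, 334, 334, 334, 334].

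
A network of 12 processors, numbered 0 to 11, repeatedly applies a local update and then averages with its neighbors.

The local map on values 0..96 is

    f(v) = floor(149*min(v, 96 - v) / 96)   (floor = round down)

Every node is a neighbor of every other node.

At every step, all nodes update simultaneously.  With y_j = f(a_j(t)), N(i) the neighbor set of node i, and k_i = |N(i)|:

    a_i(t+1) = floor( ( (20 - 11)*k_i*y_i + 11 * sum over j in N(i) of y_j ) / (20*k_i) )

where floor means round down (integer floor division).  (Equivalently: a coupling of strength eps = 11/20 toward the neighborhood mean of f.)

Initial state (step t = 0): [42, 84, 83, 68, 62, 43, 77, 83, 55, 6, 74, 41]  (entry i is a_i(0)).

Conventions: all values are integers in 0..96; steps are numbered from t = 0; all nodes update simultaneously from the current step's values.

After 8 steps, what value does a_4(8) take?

Simulating step by step:
t=0: [42, 84, 83, 68, 62, 43, 77, 83, 55, 6, 74, 41]
t=1: [50, 31, 32, 41, 44, 50, 35, 32, 49, 27, 37, 49]
t=2: [64, 54, 55, 60, 62, 64, 57, 55, 64, 52, 58, 64]
t=3: [53, 60, 59, 56, 54, 53, 58, 59, 53, 61, 57, 53]
t=4: [63, 58, 59, 61, 62, 63, 59, 59, 63, 58, 60, 63]
t=5: [53, 55, 55, 54, 53, 53, 55, 55, 53, 55, 54, 53]
t=6: [65, 63, 63, 64, 65, 65, 63, 63, 65, 63, 64, 65]
t=7: [48, 50, 50, 49, 48, 48, 50, 50, 48, 50, 49, 48]
t=8: [73, 71, 71, 72, 73, 73, 71, 71, 73, 71, 72, 73]

Answer: a_4(8) = 73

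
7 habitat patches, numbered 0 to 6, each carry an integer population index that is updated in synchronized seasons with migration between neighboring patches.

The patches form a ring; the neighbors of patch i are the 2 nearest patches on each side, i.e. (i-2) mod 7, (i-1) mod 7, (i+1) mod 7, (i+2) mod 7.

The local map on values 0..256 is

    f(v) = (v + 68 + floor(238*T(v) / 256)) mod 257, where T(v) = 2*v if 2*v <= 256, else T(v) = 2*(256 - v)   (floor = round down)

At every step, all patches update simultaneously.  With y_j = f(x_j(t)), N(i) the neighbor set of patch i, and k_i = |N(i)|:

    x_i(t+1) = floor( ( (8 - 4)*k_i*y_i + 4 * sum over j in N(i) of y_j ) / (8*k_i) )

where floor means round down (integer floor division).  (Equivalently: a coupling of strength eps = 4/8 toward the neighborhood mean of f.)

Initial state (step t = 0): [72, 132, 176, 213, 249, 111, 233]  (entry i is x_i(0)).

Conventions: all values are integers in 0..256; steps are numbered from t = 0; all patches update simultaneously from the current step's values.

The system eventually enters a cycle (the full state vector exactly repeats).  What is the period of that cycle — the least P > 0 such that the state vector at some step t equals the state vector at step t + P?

Simulating step by step:
t=0: [72, 132, 176, 213, 249, 111, 233]
t=1: [73, 129, 113, 115, 93, 98, 91]
t=2: [68, 133, 118, 129, 92, 83, 80]
t=3: [53, 132, 127, 143, 88, 60, 56]
t=4: [211, 184, 164, 163, 131, 203, 200]
t=5: [115, 128, 142, 143, 151, 123, 122]
t=6: [152, 166, 161, 164, 159, 158, 158]
t=7: [152, 147, 148, 147, 149, 150, 150]
t=8: [157, 159, 158, 159, 158, 158, 158]
t=9: [151, 150, 150, 150, 150, 151, 151]
t=10: [157, 157, 157, 157, 157, 157, 157]
t=11: [152, 152, 152, 152, 152, 152, 152]
t=12: [156, 156, 156, 156, 156, 156, 156]
t=13: [152, 152, 152, 152, 152, 152, 152]

Answer: 2
Key observation: The state at step 11, [152, 152, 152, 152, 152, 152, 152], reappears at step 13 — and no state repeats earlier — so the cycle the system enters has period 2.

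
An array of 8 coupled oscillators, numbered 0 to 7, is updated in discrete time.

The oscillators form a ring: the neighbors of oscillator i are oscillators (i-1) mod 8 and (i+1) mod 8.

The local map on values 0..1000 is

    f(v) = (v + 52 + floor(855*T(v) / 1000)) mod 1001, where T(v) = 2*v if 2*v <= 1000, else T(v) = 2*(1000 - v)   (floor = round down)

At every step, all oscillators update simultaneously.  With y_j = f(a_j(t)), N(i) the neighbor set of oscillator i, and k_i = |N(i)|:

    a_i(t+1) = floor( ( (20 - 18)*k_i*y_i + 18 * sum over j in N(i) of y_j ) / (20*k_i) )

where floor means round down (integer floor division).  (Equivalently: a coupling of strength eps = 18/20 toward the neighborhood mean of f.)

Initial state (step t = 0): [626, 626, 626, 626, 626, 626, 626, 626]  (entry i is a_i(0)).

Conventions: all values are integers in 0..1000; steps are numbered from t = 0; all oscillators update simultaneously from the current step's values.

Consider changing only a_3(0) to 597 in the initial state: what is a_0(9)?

Simulating step by step:
t=0: [626, 626, 626, 597, 626, 626, 626, 626]
t=1: [316, 316, 325, 318, 325, 316, 316, 316]
t=2: [908, 918, 912, 930, 912, 918, 908, 908]
t=3: [112, 113, 105, 111, 105, 113, 112, 116]
t=4: [361, 346, 353, 337, 353, 346, 361, 356]
t=5: [454, 115, 880, 102, 880, 115, 454, 27]
t=6: [247, 223, 324, 155, 324, 223, 247, 265]
t=7: [713, 808, 600, 884, 600, 808, 713, 725]
t=8: [220, 283, 177, 314, 177, 283, 220, 253]
t=9: [764, 612, 827, 568, 827, 612, 764, 656]

Answer: a_0(9) = 764
Key observation: This trace re-runs the system from the modified initial state.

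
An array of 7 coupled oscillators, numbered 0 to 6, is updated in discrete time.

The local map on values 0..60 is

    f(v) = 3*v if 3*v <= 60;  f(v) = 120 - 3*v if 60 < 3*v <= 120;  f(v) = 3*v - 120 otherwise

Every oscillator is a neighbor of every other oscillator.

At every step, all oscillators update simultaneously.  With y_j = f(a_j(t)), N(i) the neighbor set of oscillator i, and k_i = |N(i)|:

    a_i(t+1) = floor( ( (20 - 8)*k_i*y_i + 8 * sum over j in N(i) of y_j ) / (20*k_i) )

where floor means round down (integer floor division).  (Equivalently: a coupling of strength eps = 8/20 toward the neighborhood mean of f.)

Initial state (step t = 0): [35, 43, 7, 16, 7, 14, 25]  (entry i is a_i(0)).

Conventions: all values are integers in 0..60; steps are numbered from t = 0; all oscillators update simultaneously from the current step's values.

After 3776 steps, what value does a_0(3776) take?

Simulating step by step:
t=0: [35, 43, 7, 16, 7, 14, 25]
t=1: [21, 18, 24, 39, 24, 35, 37]
t=2: [46, 44, 41, 17, 41, 23, 20]
t=3: [22, 19, 14, 40, 14, 40, 45]
t=4: [42, 44, 36, 14, 36, 14, 22]
t=5: [15, 18, 18, 34, 18, 34, 40]
t=6: [40, 45, 45, 25, 45, 25, 16]
t=7: [12, 20, 20, 36, 20, 36, 37]
t=8: [35, 48, 48, 23, 48, 23, 21]
t=9: [24, 29, 29, 43, 29, 43, 46]
t=10: [37, 29, 29, 17, 29, 17, 21]
t=11: [22, 35, 35, 45, 35, 45, 48]
t=12: [39, 18, 18, 18, 18, 18, 23]
t=13: [23, 50, 50, 50, 50, 50, 48]
t=14: [42, 31, 31, 31, 31, 31, 27]
t=15: [15, 26, 26, 26, 26, 26, 32]
t=16: [42, 41, 41, 41, 41, 41, 31]
t=17: [6, 4, 4, 4, 4, 4, 17]
t=18: [18, 15, 15, 15, 15, 15, 35]
t=19: [48, 43, 43, 43, 43, 43, 27]
t=20: [20, 12, 12, 12, 12, 12, 28]
t=21: [50, 37, 37, 37, 37, 37, 37]
t=22: [21, 10, 10, 10, 10, 10, 10]
t=23: [46, 31, 31, 31, 31, 31, 31]
t=24: [21, 26, 26, 26, 26, 26, 26]
t=25: [51, 43, 43, 43, 43, 43, 43]
t=26: [23, 10, 10, 10, 10, 10, 10]
t=27: [42, 31, 31, 31, 31, 31, 31]
t=28: [14, 25, 25, 25, 25, 25, 25]
t=29: [43, 44, 44, 44, 44, 44, 44]
t=30: [10, 11, 11, 11, 11, 11, 11]
t=31: [31, 32, 32, 32, 32, 32, 32]
t=32: [25, 24, 24, 24, 24, 24, 24]
t=33: [46, 47, 47, 47, 47, 47, 47]
t=34: [19, 20, 20, 20, 20, 20, 20]
t=35: [58, 59, 59, 59, 59, 59, 59]
t=36: [55, 56, 56, 56, 56, 56, 56]
t=37: [46, 47, 47, 47, 47, 47, 47]

Answer: a_0(3776) = 55
Key observation: The state at step 33, [46, 47, 47, 47, 47, 47, 47], reappears at step 37: the system is in a cycle of period 4 from step 33 on.  Therefore the state at step 3776 equals the state at step 33 + ((3776 - 33) mod 4) = 36, which is [55, 56, 56, 56, 56, 56, 56].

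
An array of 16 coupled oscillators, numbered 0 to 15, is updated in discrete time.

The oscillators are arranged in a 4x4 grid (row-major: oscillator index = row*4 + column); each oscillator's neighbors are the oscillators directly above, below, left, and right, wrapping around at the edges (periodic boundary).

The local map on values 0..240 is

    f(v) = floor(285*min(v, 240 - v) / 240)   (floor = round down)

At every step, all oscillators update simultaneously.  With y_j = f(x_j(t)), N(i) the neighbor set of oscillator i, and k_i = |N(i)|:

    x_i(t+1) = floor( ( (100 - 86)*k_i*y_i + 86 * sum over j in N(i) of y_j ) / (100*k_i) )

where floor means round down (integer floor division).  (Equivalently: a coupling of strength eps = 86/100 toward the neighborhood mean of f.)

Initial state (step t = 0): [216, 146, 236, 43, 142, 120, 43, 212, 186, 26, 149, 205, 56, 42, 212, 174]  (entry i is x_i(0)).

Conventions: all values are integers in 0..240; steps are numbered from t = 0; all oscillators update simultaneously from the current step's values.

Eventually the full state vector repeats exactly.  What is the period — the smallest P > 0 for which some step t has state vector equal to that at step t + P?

Simulating step by step:
t=0: [216, 146, 236, 43, 142, 120, 43, 212, 186, 26, 149, 205, 56, 42, 212, 174]
t=1: [77, 63, 53, 37, 73, 86, 68, 60, 63, 82, 48, 66, 56, 58, 56, 51]
t=2: [70, 79, 65, 67, 84, 86, 73, 71, 80, 78, 76, 67, 72, 74, 62, 62]
t=3: [88, 88, 81, 79, 92, 93, 87, 85, 89, 93, 83, 84, 84, 85, 80, 78]
t=4: [101, 102, 98, 97, 105, 106, 101, 100, 104, 104, 101, 98, 100, 101, 96, 95]
t=5: [119, 119, 117, 116, 121, 122, 119, 118, 120, 121, 118, 117, 118, 119, 116, 115]
t=6: [139, 140, 138, 138, 140, 140, 139, 139, 140, 140, 139, 139, 140, 139, 138, 137]
t=7: [118, 119, 119, 120, 118, 118, 119, 119, 118, 118, 119, 119, 119, 118, 120, 120]
t=8: [140, 140, 141, 141, 140, 140, 140, 141, 140, 140, 141, 141, 140, 140, 141, 141]
t=9: [117, 117, 117, 117, 117, 118, 117, 117, 117, 117, 117, 117, 117, 117, 117, 117]
t=10: [138, 138, 138, 138, 138, 138, 138, 138, 138, 138, 138, 138, 138, 138, 138, 138]
t=11: [121, 121, 121, 121, 121, 121, 121, 121, 121, 121, 121, 121, 121, 121, 121, 121]
t=12: [141, 141, 141, 141, 141, 141, 141, 141, 141, 141, 141, 141, 141, 141, 141, 141]
t=13: [117, 117, 117, 117, 117, 117, 117, 117, 117, 117, 117, 117, 117, 117, 117, 117]
t=14: [138, 138, 138, 138, 138, 138, 138, 138, 138, 138, 138, 138, 138, 138, 138, 138]

Answer: 4
Key observation: The state at step 10, [138, 138, 138, 138, 138, 138, 138, 138, 138, 138, 138, 138, 138, 138, 138, 138], reappears at step 14 — and no state repeats earlier — so the cycle the system enters has period 4.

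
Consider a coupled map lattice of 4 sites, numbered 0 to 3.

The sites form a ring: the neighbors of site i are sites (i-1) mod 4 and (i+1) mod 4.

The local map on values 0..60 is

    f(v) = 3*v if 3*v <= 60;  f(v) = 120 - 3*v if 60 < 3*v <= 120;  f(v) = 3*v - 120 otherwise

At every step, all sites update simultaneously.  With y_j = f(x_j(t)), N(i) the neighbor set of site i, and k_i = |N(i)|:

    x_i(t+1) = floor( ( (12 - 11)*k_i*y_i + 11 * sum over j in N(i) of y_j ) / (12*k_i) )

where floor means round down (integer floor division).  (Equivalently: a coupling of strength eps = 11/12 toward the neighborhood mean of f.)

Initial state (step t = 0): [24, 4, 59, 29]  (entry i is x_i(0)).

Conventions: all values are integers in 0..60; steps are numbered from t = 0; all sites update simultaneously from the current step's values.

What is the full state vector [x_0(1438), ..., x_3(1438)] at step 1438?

Answer: [54, 54, 54, 54]
Key observation: The state at step 17, [18, 18, 18, 18], reappears at step 21: the system is in a cycle of period 4 from step 17 on.  Therefore the state at step 1438 equals the state at step 17 + ((1438 - 17) mod 4) = 18, which is [54, 54, 54, 54].

Derivation:
t=0: [24, 4, 59, 29]
t=1: [24, 49, 25, 50]
t=2: [30, 44, 29, 45]
t=3: [14, 29, 15, 30]
t=4: [32, 42, 32, 42]
t=5: [7, 22, 7, 22]
t=6: [51, 23, 51, 23]
t=7: [49, 34, 49, 34]
t=8: [18, 26, 18, 26]
t=9: [43, 53, 43, 53]
t=10: [36, 11, 36, 11]
t=11: [31, 13, 31, 13]
t=12: [38, 28, 38, 28]
t=13: [33, 8, 33, 8]
t=14: [23, 21, 23, 21]
t=15: [56, 51, 56, 51]
t=16: [34, 46, 34, 46]
t=17: [18, 18, 18, 18]
t=18: [54, 54, 54, 54]
t=19: [42, 42, 42, 42]
t=20: [6, 6, 6, 6]
t=21: [18, 18, 18, 18]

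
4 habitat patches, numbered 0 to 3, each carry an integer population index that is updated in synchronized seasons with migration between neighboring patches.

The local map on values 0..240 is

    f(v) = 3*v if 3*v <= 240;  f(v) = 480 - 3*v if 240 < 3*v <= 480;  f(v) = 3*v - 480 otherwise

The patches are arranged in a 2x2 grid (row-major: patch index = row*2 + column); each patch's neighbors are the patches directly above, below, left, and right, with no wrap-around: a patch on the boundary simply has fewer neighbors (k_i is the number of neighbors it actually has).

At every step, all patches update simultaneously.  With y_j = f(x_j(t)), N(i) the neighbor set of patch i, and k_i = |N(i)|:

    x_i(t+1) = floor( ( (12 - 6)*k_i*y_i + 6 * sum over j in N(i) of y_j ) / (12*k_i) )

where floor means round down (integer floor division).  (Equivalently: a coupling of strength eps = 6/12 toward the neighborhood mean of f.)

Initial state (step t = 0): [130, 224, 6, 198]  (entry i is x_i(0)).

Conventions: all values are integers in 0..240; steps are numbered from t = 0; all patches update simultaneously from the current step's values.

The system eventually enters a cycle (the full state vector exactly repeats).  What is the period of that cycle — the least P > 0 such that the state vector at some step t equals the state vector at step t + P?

Simulating step by step:
t=0: [130, 224, 6, 198]
t=1: [97, 147, 60, 109]
t=2: [149, 105, 175, 131]
t=3: [69, 112, 52, 96]
t=4: [178, 171, 177, 171]
t=5: [48, 38, 47, 37]
t=6: [135, 120, 134, 119]
t=7: [87, 109, 88, 111]
t=8: [201, 168, 199, 165]
t=9: [96, 46, 93, 42]
t=10: [180, 148, 180, 147]
t=11: [54, 42, 54, 43]
t=12: [153, 135, 153, 136]
t=13: [34, 60, 33, 60]
t=14: [120, 160, 120, 159]
t=15: [90, 30, 90, 31]
t=16: [180, 120, 180, 121]
t=17: [75, 104, 74, 103]
t=18: [210, 183, 210, 183]
t=19: [129, 89, 129, 89]
t=20: [123, 183, 123, 183]
t=21: [100, 79, 100, 79]
t=22: [194, 222, 194, 222]
t=23: [123, 165, 123, 165]
t=24: [87, 39, 87, 39]
t=25: [193, 142, 193, 142]
t=26: [87, 65, 87, 65]
t=27: [213, 201, 213, 201]
t=28: [150, 132, 150, 132]
t=29: [43, 70, 43, 70]
t=30: [149, 189, 149, 189]
t=31: [46, 73, 46, 73]
t=32: [158, 198, 158, 198]
t=33: [33, 87, 33, 87]
t=34: [129, 189, 129, 189]
t=35: [91, 88, 91, 88]
t=36: [209, 213, 209, 213]
t=37: [150, 156, 150, 156]
t=38: [25, 16, 25, 16]
t=39: [68, 54, 68, 54]
t=40: [193, 172, 193, 172]
t=41: [83, 51, 83, 51]
t=42: [211, 172, 211, 172]
t=43: [123, 65, 123, 65]
t=44: [132, 174, 132, 174]
t=45: [73, 52, 73, 52]
t=46: [203, 171, 203, 171]
t=47: [105, 57, 105, 57]
t=48: [166, 169, 166, 169]
t=49: [20, 24, 20, 24]
t=50: [63, 69, 63, 69]
t=51: [193, 202, 193, 202]
t=52: [105, 119, 105, 119]
t=53: [154, 133, 154, 133]
t=54: [33, 65, 33, 65]
t=55: [123, 171, 123, 171]
t=56: [91, 52, 91, 52]
t=57: [194, 168, 194, 168]
t=58: [82, 43, 82, 43]
t=59: [207, 155, 207, 155]
t=60: [109, 46, 109, 46]
t=61: [149, 141, 149, 141]
t=62: [39, 51, 39, 51]
t=63: [126, 144, 126, 144]
t=64: [88, 61, 88, 61]
t=65: [207, 191, 207, 191]
t=66: [129, 105, 129, 105]
t=67: [111, 147, 111, 147]
t=68: [120, 66, 120, 66]
t=69: [139, 178, 139, 178]
t=70: [60, 56, 60, 56]
t=71: [177, 171, 177, 171]
t=72: [46, 37, 46, 37]
t=73: [131, 117, 131, 117]
t=74: [97, 118, 97, 118]
t=75: [173, 141, 173, 141]
t=76: [43, 52, 43, 52]
t=77: [135, 149, 135, 149]
t=78: [64, 43, 64, 43]
t=79: [176, 144, 176, 144]
t=80: [48, 48, 48, 48]
t=81: [144, 144, 144, 144]
t=82: [48, 48, 48, 48]

Answer: 2
Key observation: The state at step 80, [48, 48, 48, 48], reappears at step 82 — and no state repeats earlier — so the cycle the system enters has period 2.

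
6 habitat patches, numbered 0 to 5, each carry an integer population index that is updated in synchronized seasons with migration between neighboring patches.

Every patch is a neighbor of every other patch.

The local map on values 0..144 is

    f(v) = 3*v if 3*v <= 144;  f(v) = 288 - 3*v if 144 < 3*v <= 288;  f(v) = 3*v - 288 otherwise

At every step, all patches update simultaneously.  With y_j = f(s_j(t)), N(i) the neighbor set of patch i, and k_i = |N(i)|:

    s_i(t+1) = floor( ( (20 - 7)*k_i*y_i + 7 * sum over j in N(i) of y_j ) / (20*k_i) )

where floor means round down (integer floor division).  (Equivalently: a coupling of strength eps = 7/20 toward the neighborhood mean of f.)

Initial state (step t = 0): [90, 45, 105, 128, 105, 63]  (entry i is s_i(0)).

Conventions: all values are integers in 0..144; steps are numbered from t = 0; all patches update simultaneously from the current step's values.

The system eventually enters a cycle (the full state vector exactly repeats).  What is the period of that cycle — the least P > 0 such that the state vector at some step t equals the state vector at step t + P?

Answer: 4
Key observation: The state at step 47, [54, 54, 54, 54, 54, 54], reappears at step 51 — and no state repeats earlier — so the cycle the system enters has period 4.

Derivation:
t=0: [90, 45, 105, 128, 105, 63]
t=1: [38, 106, 43, 83, 43, 85]
t=2: [99, 50, 108, 55, 108, 52]
t=3: [38, 113, 54, 104, 54, 109]
t=4: [99, 63, 106, 47, 106, 56]
t=5: [35, 87, 47, 111, 47, 99]
t=6: [93, 48, 114, 58, 114, 37]
t=7: [39, 117, 65, 100, 65, 98]
t=8: [94, 63, 80, 33, 80, 30]
t=9: [30, 84, 55, 84, 55, 79]
t=10: [84, 53, 103, 53, 103, 61]
t=11: [51, 105, 43, 105, 43, 91]
t=12: [110, 48, 107, 48, 107, 41]
t=13: [60, 119, 55, 119, 55, 107]
t=14: [99, 76, 108, 76, 108, 55]
t=15: [27, 57, 43, 57, 43, 94]
t=16: [87, 108, 115, 108, 115, 44]
t=17: [39, 45, 57, 45, 57, 100]
t=18: [112, 122, 112, 122, 112, 51]
t=19: [58, 75, 58, 75, 58, 108]
t=20: [101, 71, 101, 71, 101, 56]
t=21: [30, 65, 30, 65, 30, 91]
t=22: [85, 86, 85, 86, 85, 41]
t=23: [38, 37, 38, 37, 38, 91]
t=24: [106, 104, 106, 104, 106, 49]
t=25: [36, 33, 36, 33, 36, 101]
t=26: [100, 95, 100, 95, 100, 46]
t=27: [19, 14, 19, 14, 19, 92]
t=28: [51, 43, 51, 43, 51, 25]
t=29: [129, 126, 129, 126, 129, 95]
t=30: [91, 85, 91, 85, 91, 35]
t=31: [23, 34, 23, 34, 23, 76]
t=32: [72, 92, 72, 92, 72, 67]
t=33: [64, 29, 64, 29, 64, 73]
t=34: [92, 87, 92, 87, 92, 77]
t=35: [17, 25, 17, 25, 17, 43]
t=36: [59, 73, 59, 73, 59, 105]
t=37: [99, 74, 99, 74, 99, 50]
t=38: [26, 59, 26, 59, 26, 100]
t=39: [78, 97, 78, 97, 78, 39]
t=40: [51, 21, 51, 21, 51, 87]
t=41: [117, 75, 117, 75, 117, 54]
t=42: [67, 67, 67, 67, 67, 103]
t=43: [82, 82, 82, 82, 82, 44]
t=44: [48, 48, 48, 48, 48, 100]
t=45: [134, 134, 134, 134, 134, 58]
t=46: [114, 114, 114, 114, 114, 114]
t=47: [54, 54, 54, 54, 54, 54]
t=48: [126, 126, 126, 126, 126, 126]
t=49: [90, 90, 90, 90, 90, 90]
t=50: [18, 18, 18, 18, 18, 18]
t=51: [54, 54, 54, 54, 54, 54]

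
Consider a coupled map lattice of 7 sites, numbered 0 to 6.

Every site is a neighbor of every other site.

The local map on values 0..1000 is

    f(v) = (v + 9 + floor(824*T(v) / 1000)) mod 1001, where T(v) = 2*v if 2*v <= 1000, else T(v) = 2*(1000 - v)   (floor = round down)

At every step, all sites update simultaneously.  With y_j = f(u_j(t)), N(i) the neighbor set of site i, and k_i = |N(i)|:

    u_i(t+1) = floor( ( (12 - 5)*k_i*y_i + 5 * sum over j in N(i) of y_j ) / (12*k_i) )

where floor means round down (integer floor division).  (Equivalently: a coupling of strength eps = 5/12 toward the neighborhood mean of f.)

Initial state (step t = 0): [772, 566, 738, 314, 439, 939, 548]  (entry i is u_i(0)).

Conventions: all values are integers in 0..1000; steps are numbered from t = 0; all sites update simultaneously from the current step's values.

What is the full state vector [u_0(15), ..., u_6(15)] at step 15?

Answer: [969, 969, 969, 970, 969, 968, 969]

Derivation:
t=0: [772, 566, 738, 314, 439, 939, 548]
t=1: [217, 285, 228, 569, 224, 161, 291]
t=2: [581, 674, 596, 429, 591, 505, 682]
t=3: [263, 232, 258, 193, 260, 288, 229]
t=4: [683, 641, 676, 588, 679, 717, 637]
t=5: [220, 234, 222, 251, 221, 208, 235]
t=6: [600, 619, 602, 642, 601, 583, 620]
t=7: [263, 257, 262, 249, 263, 269, 257]
t=8: [701, 692, 699, 682, 701, 709, 692]
t=9: [202, 205, 203, 209, 202, 199, 205]
t=10: [545, 549, 546, 554, 545, 540, 549]
t=11: [301, 300, 301, 299, 301, 303, 300]
t=12: [805, 803, 805, 802, 805, 808, 803]
t=13: [134, 134, 134, 135, 134, 133, 134]
t=14: [363, 363, 363, 364, 363, 362, 363]
t=15: [969, 969, 969, 970, 969, 968, 969]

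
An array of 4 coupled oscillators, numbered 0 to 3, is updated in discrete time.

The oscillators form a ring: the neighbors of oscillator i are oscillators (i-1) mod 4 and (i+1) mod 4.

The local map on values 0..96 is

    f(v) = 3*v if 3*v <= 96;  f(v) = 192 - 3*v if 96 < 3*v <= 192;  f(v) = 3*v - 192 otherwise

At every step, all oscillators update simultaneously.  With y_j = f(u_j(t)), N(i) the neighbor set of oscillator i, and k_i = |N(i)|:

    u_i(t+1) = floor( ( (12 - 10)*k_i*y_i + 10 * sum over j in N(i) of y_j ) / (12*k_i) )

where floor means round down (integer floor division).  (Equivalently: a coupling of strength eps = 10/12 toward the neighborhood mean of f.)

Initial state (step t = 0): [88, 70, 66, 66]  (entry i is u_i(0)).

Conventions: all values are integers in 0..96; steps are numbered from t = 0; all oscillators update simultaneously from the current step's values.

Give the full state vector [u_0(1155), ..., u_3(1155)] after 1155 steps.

Answer: [48, 48, 48, 48]
Key observation: The state at step 17, [48, 48, 48, 48], reappears at step 18: the system is in a cycle of period 1 from step 17 on.  Therefore the state at step 1155 equals the state at step 17 + ((1155 - 17) mod 1) = 17, which is [48, 48, 48, 48].

Derivation:
t=0: [88, 70, 66, 66]
t=1: [22, 35, 11, 33]
t=2: [86, 55, 80, 56]
t=3: [32, 52, 29, 51]
t=4: [47, 82, 45, 82]
t=5: [53, 54, 54, 54]
t=6: [30, 31, 30, 31]
t=7: [92, 90, 92, 90]
t=8: [79, 83, 79, 83]
t=9: [55, 47, 55, 47]
t=10: [47, 31, 47, 31]
t=11: [86, 58, 86, 58]
t=12: [26, 58, 26, 58]
t=13: [28, 68, 28, 68]
t=14: [24, 72, 24, 72]
t=15: [32, 64, 32, 64]
t=16: [16, 80, 16, 80]
t=17: [48, 48, 48, 48]
t=18: [48, 48, 48, 48]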